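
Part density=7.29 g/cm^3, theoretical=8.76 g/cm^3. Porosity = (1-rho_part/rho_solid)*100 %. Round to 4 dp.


Porosity = (1-7.29/8.76)*100 = 16.7808 %


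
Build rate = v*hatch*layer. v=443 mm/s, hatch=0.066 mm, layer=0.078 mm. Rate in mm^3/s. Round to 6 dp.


Rate = 443 * 0.066 * 0.078 = 2.280564 mm^3/s


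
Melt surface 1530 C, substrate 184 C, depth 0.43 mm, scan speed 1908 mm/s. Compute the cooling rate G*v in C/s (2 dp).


G = (1530-184)/0.43 = 3130.23255814 C/mm
CR = 3130.23255814 * 1908 = 5972483.72 C/s


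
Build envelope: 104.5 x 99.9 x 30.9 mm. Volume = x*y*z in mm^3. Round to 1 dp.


V = 104.5 * 99.9 * 30.9 = 322582.1 mm^3


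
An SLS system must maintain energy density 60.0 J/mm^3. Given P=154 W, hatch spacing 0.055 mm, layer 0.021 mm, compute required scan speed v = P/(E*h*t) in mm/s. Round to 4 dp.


v = 154 / (60.0*0.055*0.021) = 2222.2222 mm/s


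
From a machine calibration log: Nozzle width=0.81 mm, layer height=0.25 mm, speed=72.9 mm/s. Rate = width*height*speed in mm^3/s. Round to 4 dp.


Rate = 0.81 * 0.25 * 72.9 = 14.7623 mm^3/s


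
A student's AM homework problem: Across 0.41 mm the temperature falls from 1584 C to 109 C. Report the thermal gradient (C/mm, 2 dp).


G = (1584-109)/0.41 = 3597.56 C/mm


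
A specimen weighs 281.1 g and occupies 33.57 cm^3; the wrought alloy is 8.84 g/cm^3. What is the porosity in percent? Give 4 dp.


rho_part = 281.1 / 33.57 = 8.37354781 g/cm^3
Porosity = (1 - 8.37354781/8.84)*100 = 5.2766 %


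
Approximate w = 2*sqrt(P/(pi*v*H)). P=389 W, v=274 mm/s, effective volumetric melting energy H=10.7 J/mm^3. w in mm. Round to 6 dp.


w = 2*sqrt(389/(pi*274*10.7)) = 0.41102 mm


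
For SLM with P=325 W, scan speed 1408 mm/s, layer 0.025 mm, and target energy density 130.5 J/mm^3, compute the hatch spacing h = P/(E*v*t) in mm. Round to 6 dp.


h = 325 / (130.5*1408*0.025) = 0.070751 mm


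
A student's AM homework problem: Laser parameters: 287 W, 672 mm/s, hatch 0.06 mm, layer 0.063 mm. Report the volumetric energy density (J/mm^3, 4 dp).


E = 287 / (672*0.06*0.063) = 112.985 J/mm^3


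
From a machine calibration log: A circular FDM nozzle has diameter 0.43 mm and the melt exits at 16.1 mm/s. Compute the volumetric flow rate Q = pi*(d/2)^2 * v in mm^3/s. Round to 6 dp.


A = pi*(0.43/2)^2 = 0.14522012 mm^2
Q = 0.14522012 * 16.1 = 2.338044 mm^3/s


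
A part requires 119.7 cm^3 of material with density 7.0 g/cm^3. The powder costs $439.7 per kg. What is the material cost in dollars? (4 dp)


Mass = 119.7*7.0/1000 = 0.8379 kg
Cost = 0.8379 * 439.7 = 368.4246 $


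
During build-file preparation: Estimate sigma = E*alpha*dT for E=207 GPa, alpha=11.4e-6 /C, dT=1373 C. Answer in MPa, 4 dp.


sigma = 207*1000 * 11.4e-6 * 1373 = 3240.0054 MPa


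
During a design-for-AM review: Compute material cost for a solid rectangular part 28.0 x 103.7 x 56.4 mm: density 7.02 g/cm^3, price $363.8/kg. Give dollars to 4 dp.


V = 28.0 * 103.7 * 56.4 = 163763.04 mm^3 = 163.76304 cm^3
Mass = 163.76304 * 7.02 / 1000 = 1.14961654 kg
Cost = 1.14961654 * 363.8 = 418.2305 $


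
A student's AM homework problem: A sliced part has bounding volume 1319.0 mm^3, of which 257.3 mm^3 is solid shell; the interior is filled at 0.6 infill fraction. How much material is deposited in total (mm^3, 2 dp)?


V_infill = (1319.0 - 257.3) * 0.6 = 637.02
V_total = 257.3 + 637.02 = 894.32 mm^3


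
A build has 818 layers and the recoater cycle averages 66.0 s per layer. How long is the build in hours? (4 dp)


t = 818 * 66.0 / 3600 = 14.9967 hrs


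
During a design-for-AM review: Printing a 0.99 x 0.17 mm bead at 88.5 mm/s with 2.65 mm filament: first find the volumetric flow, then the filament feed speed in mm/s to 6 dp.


Q = 0.99 * 0.17 * 88.5 = 14.89455 mm^3/s
A_fil = pi*(2.65/2)^2 = 5.5154586 mm^2
v_feed = 14.89455 / 5.5154586 = 2.70051 mm/s


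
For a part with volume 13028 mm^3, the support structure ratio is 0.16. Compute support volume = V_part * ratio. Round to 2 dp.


V_support = 13028 * 0.16 = 2084.48 mm^3


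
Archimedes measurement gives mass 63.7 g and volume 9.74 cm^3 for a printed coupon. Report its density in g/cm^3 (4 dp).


rho = 63.7 / 9.74 = 6.54 g/cm^3


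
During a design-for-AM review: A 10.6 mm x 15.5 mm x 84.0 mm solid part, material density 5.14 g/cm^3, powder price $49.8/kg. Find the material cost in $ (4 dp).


V = 10.6 * 15.5 * 84.0 = 13801.2 mm^3 = 13.8012 cm^3
Mass = 13.8012 * 5.14 / 1000 = 0.07093817 kg
Cost = 0.07093817 * 49.8 = 3.5327 $


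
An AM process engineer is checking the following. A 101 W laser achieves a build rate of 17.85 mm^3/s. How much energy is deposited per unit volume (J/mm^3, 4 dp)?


SE = 101 / 17.85 = 5.6583 J/mm^3


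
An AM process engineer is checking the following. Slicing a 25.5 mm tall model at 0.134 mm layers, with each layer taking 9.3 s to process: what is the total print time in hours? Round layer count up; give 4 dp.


Layers = ceil(25.5/0.134) = 191
t = 191 * 9.3 / 3600 = 0.4934 hrs


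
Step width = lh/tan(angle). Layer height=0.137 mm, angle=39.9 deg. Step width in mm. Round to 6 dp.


step = 0.137 / tan(39.9) = 0.16385 mm


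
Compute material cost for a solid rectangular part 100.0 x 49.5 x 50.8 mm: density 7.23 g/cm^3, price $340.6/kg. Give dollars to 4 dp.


V = 100.0 * 49.5 * 50.8 = 251460.0 mm^3 = 251.46 cm^3
Mass = 251.46 * 7.23 / 1000 = 1.8180558 kg
Cost = 1.8180558 * 340.6 = 619.2298 $


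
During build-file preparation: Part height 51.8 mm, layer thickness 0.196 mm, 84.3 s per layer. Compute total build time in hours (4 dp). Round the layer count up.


Layers = ceil(51.8/0.196) = 265
t = 265 * 84.3 / 3600 = 6.2054 hrs


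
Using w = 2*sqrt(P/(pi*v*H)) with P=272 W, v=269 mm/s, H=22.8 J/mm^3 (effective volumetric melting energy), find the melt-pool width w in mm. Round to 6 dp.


w = 2*sqrt(272/(pi*269*22.8)) = 0.237627 mm


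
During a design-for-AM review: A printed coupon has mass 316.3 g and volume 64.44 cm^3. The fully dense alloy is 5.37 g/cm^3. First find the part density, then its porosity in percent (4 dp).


rho_part = 316.3 / 64.44 = 4.90844196 g/cm^3
Porosity = (1 - 4.90844196/5.37)*100 = 8.5951 %


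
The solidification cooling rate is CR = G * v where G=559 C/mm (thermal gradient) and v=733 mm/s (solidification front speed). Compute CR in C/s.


CR = 559 * 733 = 409747 C/s


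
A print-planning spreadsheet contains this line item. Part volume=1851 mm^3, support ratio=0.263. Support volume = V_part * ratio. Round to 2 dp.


V_support = 1851 * 0.263 = 486.81 mm^3


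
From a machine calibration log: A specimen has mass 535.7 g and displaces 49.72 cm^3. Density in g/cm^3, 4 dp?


rho = 535.7 / 49.72 = 10.7743 g/cm^3


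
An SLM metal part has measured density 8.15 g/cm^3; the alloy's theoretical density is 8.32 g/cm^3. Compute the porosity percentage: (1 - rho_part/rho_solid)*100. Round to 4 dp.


Porosity = (1-8.15/8.32)*100 = 2.0433 %


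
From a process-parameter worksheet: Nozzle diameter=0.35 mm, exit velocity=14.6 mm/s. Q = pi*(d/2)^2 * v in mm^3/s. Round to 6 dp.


A = pi*(0.35/2)^2 = 0.09621128 mm^2
Q = 0.09621128 * 14.6 = 1.404685 mm^3/s


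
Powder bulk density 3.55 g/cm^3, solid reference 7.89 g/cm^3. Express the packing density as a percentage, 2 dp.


Packing = (3.55/7.89)*100 = 44.99 %


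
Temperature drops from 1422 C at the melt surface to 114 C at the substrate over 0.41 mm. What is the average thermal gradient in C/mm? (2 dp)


G = (1422-114)/0.41 = 3190.24 C/mm


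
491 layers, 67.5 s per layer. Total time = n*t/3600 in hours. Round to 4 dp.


t = 491 * 67.5 / 3600 = 9.2063 hrs


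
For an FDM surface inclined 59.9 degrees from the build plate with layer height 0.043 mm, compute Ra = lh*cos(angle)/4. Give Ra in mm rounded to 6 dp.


Ra = 0.043 * cos(59.9) / 4 = 0.005391 mm


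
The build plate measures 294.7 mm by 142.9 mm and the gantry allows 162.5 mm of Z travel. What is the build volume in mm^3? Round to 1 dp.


V = 294.7 * 142.9 * 162.5 = 6843302.4 mm^3


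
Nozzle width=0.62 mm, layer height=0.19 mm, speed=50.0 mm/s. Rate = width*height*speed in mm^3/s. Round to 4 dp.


Rate = 0.62 * 0.19 * 50.0 = 5.89 mm^3/s


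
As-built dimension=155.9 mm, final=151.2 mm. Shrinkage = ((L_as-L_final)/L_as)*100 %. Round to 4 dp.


Shrinkage = ((155.9-151.2)/155.9)*100 = 3.0148 %


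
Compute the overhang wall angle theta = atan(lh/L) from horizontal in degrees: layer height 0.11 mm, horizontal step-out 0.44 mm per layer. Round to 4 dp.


angle = atan(0.11/0.44) = 14.0362 degrees


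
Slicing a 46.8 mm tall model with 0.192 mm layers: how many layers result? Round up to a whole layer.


Layers = ceil(46.8/0.192) = 244


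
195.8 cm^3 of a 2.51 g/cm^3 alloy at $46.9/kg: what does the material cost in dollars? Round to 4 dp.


Mass = 195.8*2.51/1000 = 0.491458 kg
Cost = 0.491458 * 46.9 = 23.0494 $


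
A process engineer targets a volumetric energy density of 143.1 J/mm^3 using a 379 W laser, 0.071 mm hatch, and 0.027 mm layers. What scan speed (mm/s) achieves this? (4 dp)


v = 379 / (143.1*0.071*0.027) = 1381.5845 mm/s


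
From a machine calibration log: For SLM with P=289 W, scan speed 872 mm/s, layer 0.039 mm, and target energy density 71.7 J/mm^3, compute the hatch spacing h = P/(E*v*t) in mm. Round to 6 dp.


h = 289 / (71.7*872*0.039) = 0.118522 mm


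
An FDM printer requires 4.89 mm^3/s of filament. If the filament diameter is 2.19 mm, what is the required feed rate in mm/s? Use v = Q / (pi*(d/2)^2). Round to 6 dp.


A = pi*(2.19/2)^2 = 3.766848
v = 4.89 / 3.766848 = 1.298168 mm/s


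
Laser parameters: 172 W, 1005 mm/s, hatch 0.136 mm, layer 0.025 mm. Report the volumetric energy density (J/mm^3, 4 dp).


E = 172 / (1005*0.136*0.025) = 50.3366 J/mm^3


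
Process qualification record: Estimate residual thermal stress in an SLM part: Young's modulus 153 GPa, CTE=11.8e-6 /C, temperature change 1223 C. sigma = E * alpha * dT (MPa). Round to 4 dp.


sigma = 153*1000 * 11.8e-6 * 1223 = 2208.0042 MPa


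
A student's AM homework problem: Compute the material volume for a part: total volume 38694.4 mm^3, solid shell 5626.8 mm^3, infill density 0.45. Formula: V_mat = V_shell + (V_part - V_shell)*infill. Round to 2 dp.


V_infill = (38694.4 - 5626.8) * 0.45 = 14880.42
V_total = 5626.8 + 14880.42 = 20507.22 mm^3


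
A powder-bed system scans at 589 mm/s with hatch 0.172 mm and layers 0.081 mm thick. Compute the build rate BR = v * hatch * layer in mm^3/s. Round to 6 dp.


Rate = 589 * 0.172 * 0.081 = 8.205948 mm^3/s


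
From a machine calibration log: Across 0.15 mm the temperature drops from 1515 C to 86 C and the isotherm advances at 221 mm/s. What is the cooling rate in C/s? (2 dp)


G = (1515-86)/0.15 = 9526.66666667 C/mm
CR = 9526.66666667 * 221 = 2105393.33 C/s


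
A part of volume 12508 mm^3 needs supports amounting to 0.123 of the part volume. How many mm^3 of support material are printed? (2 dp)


V_support = 12508 * 0.123 = 1538.48 mm^3


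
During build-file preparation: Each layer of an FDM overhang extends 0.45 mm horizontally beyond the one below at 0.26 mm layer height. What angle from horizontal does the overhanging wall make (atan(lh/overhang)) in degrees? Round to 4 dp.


angle = atan(0.26/0.45) = 30.0184 degrees


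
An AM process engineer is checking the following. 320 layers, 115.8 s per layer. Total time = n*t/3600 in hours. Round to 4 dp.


t = 320 * 115.8 / 3600 = 10.2933 hrs


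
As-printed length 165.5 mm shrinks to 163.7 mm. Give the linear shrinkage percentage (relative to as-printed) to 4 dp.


Shrinkage = ((165.5-163.7)/165.5)*100 = 1.0876 %


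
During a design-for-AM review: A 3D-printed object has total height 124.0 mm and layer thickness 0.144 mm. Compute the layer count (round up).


Layers = ceil(124.0/0.144) = 862


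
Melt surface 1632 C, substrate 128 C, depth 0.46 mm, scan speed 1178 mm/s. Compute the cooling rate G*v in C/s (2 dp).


G = (1632-128)/0.46 = 3269.56521739 C/mm
CR = 3269.56521739 * 1178 = 3851547.83 C/s


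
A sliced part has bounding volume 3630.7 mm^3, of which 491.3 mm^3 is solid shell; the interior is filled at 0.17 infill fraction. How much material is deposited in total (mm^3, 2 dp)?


V_infill = (3630.7 - 491.3) * 0.17 = 533.7
V_total = 491.3 + 533.7 = 1025.0 mm^3


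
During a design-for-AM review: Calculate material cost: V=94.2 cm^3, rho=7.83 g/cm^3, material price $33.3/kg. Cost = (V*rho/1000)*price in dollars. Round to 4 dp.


Mass = 94.2*7.83/1000 = 0.737586 kg
Cost = 0.737586 * 33.3 = 24.5616 $


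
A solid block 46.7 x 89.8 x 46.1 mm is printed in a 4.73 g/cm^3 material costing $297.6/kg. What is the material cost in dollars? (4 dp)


V = 46.7 * 89.8 * 46.1 = 193327.726 mm^3 = 193.327726 cm^3
Mass = 193.327726 * 4.73 / 1000 = 0.91444014 kg
Cost = 0.91444014 * 297.6 = 272.1374 $


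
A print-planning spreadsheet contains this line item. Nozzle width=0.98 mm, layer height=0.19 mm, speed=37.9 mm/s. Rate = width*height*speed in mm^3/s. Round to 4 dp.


Rate = 0.98 * 0.19 * 37.9 = 7.057 mm^3/s


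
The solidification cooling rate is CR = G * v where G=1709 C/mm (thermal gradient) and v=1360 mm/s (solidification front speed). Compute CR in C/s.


CR = 1709 * 1360 = 2324240 C/s


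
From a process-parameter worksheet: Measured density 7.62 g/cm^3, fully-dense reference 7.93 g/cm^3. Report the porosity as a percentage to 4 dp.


Porosity = (1-7.62/7.93)*100 = 3.9092 %


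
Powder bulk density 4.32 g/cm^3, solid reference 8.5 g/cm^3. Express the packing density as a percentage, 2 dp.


Packing = (4.32/8.5)*100 = 50.82 %


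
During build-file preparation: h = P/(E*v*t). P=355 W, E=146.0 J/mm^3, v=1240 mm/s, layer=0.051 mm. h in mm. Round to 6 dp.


h = 355 / (146.0*1240*0.051) = 0.038449 mm


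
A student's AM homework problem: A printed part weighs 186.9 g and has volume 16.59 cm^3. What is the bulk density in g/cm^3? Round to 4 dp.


rho = 186.9 / 16.59 = 11.2658 g/cm^3


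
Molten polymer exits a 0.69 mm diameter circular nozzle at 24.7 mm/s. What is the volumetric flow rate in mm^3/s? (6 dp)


A = pi*(0.69/2)^2 = 0.37392807 mm^2
Q = 0.37392807 * 24.7 = 9.236023 mm^3/s


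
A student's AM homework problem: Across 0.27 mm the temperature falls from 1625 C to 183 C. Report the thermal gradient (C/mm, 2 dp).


G = (1625-183)/0.27 = 5340.74 C/mm


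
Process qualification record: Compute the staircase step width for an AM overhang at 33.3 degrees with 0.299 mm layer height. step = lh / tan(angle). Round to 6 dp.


step = 0.299 / tan(33.3) = 0.455184 mm


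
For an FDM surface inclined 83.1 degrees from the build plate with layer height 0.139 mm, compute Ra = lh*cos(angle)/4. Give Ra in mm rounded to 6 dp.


Ra = 0.139 * cos(83.1) / 4 = 0.004175 mm


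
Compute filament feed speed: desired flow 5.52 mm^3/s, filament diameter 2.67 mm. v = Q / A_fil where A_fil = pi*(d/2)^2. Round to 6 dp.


A = pi*(2.67/2)^2 = 5.599025
v = 5.52 / 5.599025 = 0.985886 mm/s


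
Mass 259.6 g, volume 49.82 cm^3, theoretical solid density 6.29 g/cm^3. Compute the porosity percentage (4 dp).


rho_part = 259.6 / 49.82 = 5.21075873 g/cm^3
Porosity = (1 - 5.21075873/6.29)*100 = 17.158 %


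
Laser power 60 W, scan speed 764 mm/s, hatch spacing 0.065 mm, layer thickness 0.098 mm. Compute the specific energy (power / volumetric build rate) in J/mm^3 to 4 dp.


Build rate = 764 * 0.065 * 0.098 = 4.86668 mm^3/s
SE = 60 / 4.86668 = 12.3287 J/mm^3


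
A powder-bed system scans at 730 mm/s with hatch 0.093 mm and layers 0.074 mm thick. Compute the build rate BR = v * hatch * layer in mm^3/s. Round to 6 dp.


Rate = 730 * 0.093 * 0.074 = 5.02386 mm^3/s


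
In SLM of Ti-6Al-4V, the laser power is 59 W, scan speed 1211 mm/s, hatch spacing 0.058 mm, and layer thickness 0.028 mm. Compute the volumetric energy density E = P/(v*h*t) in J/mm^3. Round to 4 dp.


E = 59 / (1211*0.058*0.028) = 30.0 J/mm^3


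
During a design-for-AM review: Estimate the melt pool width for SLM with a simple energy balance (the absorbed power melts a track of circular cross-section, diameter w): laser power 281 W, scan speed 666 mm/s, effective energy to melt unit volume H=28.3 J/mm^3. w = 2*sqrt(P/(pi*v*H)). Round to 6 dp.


w = 2*sqrt(281/(pi*666*28.3)) = 0.137777 mm


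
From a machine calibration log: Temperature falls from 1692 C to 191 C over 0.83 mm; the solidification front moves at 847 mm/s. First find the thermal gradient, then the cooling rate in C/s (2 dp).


G = (1692-191)/0.83 = 1808.43373494 C/mm
CR = 1808.43373494 * 847 = 1531743.37 C/s


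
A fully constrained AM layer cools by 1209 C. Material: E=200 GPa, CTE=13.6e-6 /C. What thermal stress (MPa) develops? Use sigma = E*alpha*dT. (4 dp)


sigma = 200*1000 * 13.6e-6 * 1209 = 3288.48 MPa


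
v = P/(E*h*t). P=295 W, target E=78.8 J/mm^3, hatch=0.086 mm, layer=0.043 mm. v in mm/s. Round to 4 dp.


v = 295 / (78.8*0.086*0.043) = 1012.3458 mm/s


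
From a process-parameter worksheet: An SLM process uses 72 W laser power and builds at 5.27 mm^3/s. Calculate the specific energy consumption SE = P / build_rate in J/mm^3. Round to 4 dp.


SE = 72 / 5.27 = 13.6622 J/mm^3


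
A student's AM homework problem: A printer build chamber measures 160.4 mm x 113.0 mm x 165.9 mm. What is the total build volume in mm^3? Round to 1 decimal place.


V = 160.4 * 113.0 * 165.9 = 3006970.7 mm^3


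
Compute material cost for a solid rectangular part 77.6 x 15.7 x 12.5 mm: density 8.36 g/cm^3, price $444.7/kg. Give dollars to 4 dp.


V = 77.6 * 15.7 * 12.5 = 15229.0 mm^3 = 15.229 cm^3
Mass = 15.229 * 8.36 / 1000 = 0.12731444 kg
Cost = 0.12731444 * 444.7 = 56.6167 $


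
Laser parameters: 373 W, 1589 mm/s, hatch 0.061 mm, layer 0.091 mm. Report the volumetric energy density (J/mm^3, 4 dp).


E = 373 / (1589*0.061*0.091) = 42.2877 J/mm^3


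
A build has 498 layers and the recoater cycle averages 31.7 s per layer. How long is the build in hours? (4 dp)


t = 498 * 31.7 / 3600 = 4.3852 hrs


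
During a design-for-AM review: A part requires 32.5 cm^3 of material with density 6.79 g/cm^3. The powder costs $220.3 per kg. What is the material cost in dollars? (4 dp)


Mass = 32.5*6.79/1000 = 0.220675 kg
Cost = 0.220675 * 220.3 = 48.6147 $


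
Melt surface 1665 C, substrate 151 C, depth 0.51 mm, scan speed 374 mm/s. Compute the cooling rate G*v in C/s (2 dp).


G = (1665-151)/0.51 = 2968.62745098 C/mm
CR = 2968.62745098 * 374 = 1110266.67 C/s


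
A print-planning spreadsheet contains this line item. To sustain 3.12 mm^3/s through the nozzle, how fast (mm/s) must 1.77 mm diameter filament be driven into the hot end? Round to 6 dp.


A = pi*(1.77/2)^2 = 2.460574
v = 3.12 / 2.460574 = 1.267997 mm/s


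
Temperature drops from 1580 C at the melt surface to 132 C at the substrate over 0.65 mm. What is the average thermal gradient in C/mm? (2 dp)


G = (1580-132)/0.65 = 2227.69 C/mm


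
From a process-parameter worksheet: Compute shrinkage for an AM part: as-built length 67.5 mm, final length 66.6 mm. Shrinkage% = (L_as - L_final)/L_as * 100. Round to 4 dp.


Shrinkage = ((67.5-66.6)/67.5)*100 = 1.3333 %


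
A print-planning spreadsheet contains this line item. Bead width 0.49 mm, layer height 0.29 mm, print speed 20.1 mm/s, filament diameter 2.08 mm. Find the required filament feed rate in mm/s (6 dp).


Q = 0.49 * 0.29 * 20.1 = 2.85621 mm^3/s
A_fil = pi*(2.08/2)^2 = 3.39794661 mm^2
v_feed = 2.85621 / 3.39794661 = 0.840569 mm/s


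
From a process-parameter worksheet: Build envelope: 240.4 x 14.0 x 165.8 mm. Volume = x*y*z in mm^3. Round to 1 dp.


V = 240.4 * 14.0 * 165.8 = 558016.5 mm^3


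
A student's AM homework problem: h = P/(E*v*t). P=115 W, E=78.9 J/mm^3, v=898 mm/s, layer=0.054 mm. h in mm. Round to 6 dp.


h = 115 / (78.9*898*0.054) = 0.030057 mm


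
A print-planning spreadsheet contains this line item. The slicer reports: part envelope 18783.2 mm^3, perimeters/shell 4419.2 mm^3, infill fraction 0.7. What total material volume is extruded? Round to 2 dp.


V_infill = (18783.2 - 4419.2) * 0.7 = 10054.8
V_total = 4419.2 + 10054.8 = 14474.0 mm^3


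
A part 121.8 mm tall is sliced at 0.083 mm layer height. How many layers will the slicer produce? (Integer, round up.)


Layers = ceil(121.8/0.083) = 1468


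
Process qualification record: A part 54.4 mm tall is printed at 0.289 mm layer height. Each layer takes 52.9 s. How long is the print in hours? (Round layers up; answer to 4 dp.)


Layers = ceil(54.4/0.289) = 189
t = 189 * 52.9 / 3600 = 2.7773 hrs


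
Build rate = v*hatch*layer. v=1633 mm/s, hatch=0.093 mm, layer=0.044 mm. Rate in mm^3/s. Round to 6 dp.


Rate = 1633 * 0.093 * 0.044 = 6.682236 mm^3/s


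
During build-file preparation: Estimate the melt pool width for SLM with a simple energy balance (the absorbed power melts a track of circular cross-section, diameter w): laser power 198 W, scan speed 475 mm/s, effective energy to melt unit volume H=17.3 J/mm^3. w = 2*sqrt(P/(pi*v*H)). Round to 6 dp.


w = 2*sqrt(198/(pi*475*17.3)) = 0.175153 mm


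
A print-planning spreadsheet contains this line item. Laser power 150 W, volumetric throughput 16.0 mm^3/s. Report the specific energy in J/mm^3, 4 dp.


SE = 150 / 16.0 = 9.375 J/mm^3


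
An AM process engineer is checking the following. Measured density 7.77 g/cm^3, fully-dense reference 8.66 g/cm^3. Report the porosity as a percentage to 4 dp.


Porosity = (1-7.77/8.66)*100 = 10.2771 %


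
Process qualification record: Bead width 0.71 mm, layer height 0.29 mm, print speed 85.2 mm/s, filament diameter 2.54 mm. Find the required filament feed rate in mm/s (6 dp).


Q = 0.71 * 0.29 * 85.2 = 17.54268 mm^3/s
A_fil = pi*(2.54/2)^2 = 5.06707479 mm^2
v_feed = 17.54268 / 5.06707479 = 3.462092 mm/s


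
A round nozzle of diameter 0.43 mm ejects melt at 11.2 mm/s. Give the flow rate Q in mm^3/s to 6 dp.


A = pi*(0.43/2)^2 = 0.14522012 mm^2
Q = 0.14522012 * 11.2 = 1.626465 mm^3/s


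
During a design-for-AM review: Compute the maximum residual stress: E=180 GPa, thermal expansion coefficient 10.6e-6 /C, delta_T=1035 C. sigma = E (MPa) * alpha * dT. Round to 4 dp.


sigma = 180*1000 * 10.6e-6 * 1035 = 1974.78 MPa


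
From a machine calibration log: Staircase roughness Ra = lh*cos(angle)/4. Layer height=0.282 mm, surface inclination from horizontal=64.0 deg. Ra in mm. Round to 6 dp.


Ra = 0.282 * cos(64.0) / 4 = 0.030905 mm


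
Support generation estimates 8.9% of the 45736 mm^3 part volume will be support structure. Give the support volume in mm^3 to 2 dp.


V_support = 45736 * 0.089 = 4070.5 mm^3


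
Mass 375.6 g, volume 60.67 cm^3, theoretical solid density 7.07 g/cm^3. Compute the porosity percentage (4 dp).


rho_part = 375.6 / 60.67 = 6.19086863 g/cm^3
Porosity = (1 - 6.19086863/7.07)*100 = 12.4347 %


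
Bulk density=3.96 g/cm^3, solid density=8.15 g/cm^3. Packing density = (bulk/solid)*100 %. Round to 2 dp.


Packing = (3.96/8.15)*100 = 48.59 %


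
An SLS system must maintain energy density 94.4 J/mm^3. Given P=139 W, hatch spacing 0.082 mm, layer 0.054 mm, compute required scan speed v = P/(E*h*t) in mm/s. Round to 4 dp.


v = 139 / (94.4*0.082*0.054) = 332.5333 mm/s


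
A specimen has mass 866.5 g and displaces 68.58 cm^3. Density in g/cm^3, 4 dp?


rho = 866.5 / 68.58 = 12.6349 g/cm^3


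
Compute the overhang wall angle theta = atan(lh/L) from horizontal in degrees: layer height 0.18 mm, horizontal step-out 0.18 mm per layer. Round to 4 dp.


angle = atan(0.18/0.18) = 45.0 degrees


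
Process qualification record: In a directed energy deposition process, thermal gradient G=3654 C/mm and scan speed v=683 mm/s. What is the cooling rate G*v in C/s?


CR = 3654 * 683 = 2495682 C/s


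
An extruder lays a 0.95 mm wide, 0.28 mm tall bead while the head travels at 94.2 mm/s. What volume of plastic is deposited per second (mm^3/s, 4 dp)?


Rate = 0.95 * 0.28 * 94.2 = 25.0572 mm^3/s


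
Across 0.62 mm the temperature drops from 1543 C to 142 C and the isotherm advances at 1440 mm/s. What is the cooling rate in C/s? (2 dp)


G = (1543-142)/0.62 = 2259.67741935 C/mm
CR = 2259.67741935 * 1440 = 3253935.48 C/s


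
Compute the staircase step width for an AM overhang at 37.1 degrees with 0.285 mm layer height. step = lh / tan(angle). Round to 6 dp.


step = 0.285 / tan(37.1) = 0.376838 mm


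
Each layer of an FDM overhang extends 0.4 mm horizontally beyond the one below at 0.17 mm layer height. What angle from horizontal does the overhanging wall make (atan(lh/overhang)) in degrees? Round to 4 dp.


angle = atan(0.17/0.4) = 23.0255 degrees


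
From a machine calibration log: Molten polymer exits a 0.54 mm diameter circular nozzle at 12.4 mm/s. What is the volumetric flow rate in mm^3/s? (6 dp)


A = pi*(0.54/2)^2 = 0.2290221 mm^2
Q = 0.2290221 * 12.4 = 2.839874 mm^3/s


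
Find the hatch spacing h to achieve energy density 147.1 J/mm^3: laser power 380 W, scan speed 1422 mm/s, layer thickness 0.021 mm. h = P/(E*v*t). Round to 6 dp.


h = 380 / (147.1*1422*0.021) = 0.086507 mm


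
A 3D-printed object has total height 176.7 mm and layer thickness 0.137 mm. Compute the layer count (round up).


Layers = ceil(176.7/0.137) = 1290


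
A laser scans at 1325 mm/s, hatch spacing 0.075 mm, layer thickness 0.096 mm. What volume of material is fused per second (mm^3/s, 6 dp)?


Rate = 1325 * 0.075 * 0.096 = 9.54 mm^3/s


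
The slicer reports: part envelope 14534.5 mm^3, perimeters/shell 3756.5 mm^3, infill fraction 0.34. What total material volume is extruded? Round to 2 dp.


V_infill = (14534.5 - 3756.5) * 0.34 = 3664.52
V_total = 3756.5 + 3664.52 = 7421.02 mm^3


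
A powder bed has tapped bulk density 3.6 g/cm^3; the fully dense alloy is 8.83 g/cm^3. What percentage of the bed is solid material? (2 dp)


Packing = (3.6/8.83)*100 = 40.77 %


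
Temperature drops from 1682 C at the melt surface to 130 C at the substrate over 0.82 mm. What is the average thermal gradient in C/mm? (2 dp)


G = (1682-130)/0.82 = 1892.68 C/mm


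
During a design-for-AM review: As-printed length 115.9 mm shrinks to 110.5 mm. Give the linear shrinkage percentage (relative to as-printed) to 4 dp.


Shrinkage = ((115.9-110.5)/115.9)*100 = 4.6592 %


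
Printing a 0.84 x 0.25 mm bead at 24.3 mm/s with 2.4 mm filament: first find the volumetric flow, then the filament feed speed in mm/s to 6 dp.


Q = 0.84 * 0.25 * 24.3 = 5.103 mm^3/s
A_fil = pi*(2.4/2)^2 = 4.52389342 mm^2
v_feed = 5.103 / 4.52389342 = 1.128011 mm/s


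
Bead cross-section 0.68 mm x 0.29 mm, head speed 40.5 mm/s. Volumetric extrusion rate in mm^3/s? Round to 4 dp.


Rate = 0.68 * 0.29 * 40.5 = 7.9866 mm^3/s


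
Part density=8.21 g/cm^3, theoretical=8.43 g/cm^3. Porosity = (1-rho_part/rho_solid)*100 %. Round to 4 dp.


Porosity = (1-8.21/8.43)*100 = 2.6097 %


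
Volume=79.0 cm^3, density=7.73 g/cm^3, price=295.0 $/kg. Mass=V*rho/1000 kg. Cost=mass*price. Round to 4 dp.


Mass = 79.0*7.73/1000 = 0.61067 kg
Cost = 0.61067 * 295.0 = 180.1477 $


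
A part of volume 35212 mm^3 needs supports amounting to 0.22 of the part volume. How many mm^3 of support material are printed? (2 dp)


V_support = 35212 * 0.22 = 7746.64 mm^3


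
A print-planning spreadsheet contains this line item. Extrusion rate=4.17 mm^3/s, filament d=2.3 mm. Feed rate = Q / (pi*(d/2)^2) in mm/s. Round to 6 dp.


A = pi*(2.3/2)^2 = 4.154756
v = 4.17 / 4.154756 = 1.003669 mm/s


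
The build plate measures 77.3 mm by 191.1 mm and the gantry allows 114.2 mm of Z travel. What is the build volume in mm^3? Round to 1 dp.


V = 77.3 * 191.1 * 114.2 = 1686965.8 mm^3


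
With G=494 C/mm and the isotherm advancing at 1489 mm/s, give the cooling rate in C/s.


CR = 494 * 1489 = 735566 C/s


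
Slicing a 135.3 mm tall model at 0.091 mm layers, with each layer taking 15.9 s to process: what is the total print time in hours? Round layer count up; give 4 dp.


Layers = ceil(135.3/0.091) = 1487
t = 1487 * 15.9 / 3600 = 6.5676 hrs


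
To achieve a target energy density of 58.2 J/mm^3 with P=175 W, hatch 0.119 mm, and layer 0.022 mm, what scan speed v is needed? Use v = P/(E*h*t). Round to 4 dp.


v = 175 / (58.2*0.119*0.022) = 1148.5381 mm/s


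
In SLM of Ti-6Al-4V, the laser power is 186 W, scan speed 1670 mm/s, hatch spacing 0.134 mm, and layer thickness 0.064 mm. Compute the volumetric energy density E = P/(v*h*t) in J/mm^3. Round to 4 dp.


E = 186 / (1670*0.134*0.064) = 12.9871 J/mm^3


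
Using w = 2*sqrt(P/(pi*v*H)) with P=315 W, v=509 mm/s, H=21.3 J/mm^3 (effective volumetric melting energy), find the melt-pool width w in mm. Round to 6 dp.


w = 2*sqrt(315/(pi*509*21.3)) = 0.192336 mm


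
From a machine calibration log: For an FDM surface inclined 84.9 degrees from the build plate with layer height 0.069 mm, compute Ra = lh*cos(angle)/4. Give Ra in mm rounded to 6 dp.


Ra = 0.069 * cos(84.9) / 4 = 0.001533 mm


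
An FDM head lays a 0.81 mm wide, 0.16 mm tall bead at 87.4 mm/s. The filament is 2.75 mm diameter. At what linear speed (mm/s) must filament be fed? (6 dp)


Q = 0.81 * 0.16 * 87.4 = 11.32704 mm^3/s
A_fil = pi*(2.75/2)^2 = 5.93957361 mm^2
v_feed = 11.32704 / 5.93957361 = 1.907046 mm/s


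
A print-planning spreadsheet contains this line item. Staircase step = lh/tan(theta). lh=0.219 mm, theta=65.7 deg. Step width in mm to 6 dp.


step = 0.219 / tan(65.7) = 0.098882 mm


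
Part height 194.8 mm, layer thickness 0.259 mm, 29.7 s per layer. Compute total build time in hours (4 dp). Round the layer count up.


Layers = ceil(194.8/0.259) = 753
t = 753 * 29.7 / 3600 = 6.2123 hrs


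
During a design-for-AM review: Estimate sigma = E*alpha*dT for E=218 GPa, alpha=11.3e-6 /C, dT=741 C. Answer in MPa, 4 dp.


sigma = 218*1000 * 11.3e-6 * 741 = 1825.3794 MPa


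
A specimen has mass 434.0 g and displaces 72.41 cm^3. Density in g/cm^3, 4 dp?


rho = 434.0 / 72.41 = 5.9936 g/cm^3


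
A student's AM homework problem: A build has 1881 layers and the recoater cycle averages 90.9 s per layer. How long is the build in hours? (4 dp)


t = 1881 * 90.9 / 3600 = 47.4953 hrs


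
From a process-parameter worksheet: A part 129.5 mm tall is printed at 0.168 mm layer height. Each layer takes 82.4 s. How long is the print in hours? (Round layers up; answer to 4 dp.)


Layers = ceil(129.5/0.168) = 771
t = 771 * 82.4 / 3600 = 17.6473 hrs


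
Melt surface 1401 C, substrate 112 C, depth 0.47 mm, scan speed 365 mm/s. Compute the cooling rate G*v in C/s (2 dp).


G = (1401-112)/0.47 = 2742.55319149 C/mm
CR = 2742.55319149 * 365 = 1001031.91 C/s


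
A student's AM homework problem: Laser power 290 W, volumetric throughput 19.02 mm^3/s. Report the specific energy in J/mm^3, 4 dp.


SE = 290 / 19.02 = 15.2471 J/mm^3


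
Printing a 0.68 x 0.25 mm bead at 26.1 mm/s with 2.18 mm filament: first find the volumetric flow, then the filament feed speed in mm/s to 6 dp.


Q = 0.68 * 0.25 * 26.1 = 4.437 mm^3/s
A_fil = pi*(2.18/2)^2 = 3.73252623 mm^2
v_feed = 4.437 / 3.73252623 = 1.188739 mm/s


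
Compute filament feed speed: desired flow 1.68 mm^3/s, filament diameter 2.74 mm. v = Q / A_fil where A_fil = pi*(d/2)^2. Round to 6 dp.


A = pi*(2.74/2)^2 = 5.896455
v = 1.68 / 5.896455 = 0.284917 mm/s


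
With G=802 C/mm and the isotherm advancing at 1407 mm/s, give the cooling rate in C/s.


CR = 802 * 1407 = 1128414 C/s


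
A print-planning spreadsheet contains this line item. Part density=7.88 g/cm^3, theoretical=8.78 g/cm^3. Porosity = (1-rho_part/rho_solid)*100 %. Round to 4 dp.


Porosity = (1-7.88/8.78)*100 = 10.2506 %


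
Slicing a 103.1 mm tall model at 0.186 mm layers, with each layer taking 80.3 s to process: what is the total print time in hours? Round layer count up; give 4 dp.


Layers = ceil(103.1/0.186) = 555
t = 555 * 80.3 / 3600 = 12.3796 hrs


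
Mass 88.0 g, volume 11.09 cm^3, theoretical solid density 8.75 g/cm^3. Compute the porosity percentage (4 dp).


rho_part = 88.0 / 11.09 = 7.93507665 g/cm^3
Porosity = (1 - 7.93507665/8.75)*100 = 9.3134 %


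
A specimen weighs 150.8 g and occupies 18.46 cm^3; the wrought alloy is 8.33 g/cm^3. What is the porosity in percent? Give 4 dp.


rho_part = 150.8 / 18.46 = 8.16901408 g/cm^3
Porosity = (1 - 8.16901408/8.33)*100 = 1.9326 %


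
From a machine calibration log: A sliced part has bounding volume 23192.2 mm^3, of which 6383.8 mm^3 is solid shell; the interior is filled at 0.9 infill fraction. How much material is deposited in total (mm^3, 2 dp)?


V_infill = (23192.2 - 6383.8) * 0.9 = 15127.56
V_total = 6383.8 + 15127.56 = 21511.36 mm^3


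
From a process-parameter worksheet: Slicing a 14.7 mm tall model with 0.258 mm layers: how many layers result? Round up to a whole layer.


Layers = ceil(14.7/0.258) = 57


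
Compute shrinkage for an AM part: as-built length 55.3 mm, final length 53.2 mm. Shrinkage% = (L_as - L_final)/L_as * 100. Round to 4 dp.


Shrinkage = ((55.3-53.2)/55.3)*100 = 3.7975 %


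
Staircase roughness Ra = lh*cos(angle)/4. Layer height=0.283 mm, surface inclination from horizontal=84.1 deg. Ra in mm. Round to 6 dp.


Ra = 0.283 * cos(84.1) / 4 = 0.007273 mm


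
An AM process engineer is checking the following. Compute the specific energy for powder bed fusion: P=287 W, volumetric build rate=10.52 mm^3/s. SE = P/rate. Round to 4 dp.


SE = 287 / 10.52 = 27.2814 J/mm^3


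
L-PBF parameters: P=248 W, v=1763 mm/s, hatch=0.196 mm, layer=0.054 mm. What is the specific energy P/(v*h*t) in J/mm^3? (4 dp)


Build rate = 1763 * 0.196 * 0.054 = 18.659592 mm^3/s
SE = 248 / 18.659592 = 13.2908 J/mm^3


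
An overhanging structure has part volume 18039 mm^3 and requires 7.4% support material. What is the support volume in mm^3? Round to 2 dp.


V_support = 18039 * 0.074 = 1334.89 mm^3


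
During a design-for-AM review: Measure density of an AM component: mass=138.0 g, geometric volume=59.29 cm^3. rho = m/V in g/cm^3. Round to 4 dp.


rho = 138.0 / 59.29 = 2.3275 g/cm^3


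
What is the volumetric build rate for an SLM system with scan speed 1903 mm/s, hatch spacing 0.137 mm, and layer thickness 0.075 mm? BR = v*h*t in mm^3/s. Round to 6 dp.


Rate = 1903 * 0.137 * 0.075 = 19.553325 mm^3/s


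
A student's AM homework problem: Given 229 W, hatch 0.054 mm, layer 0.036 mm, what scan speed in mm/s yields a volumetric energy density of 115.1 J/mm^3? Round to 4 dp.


v = 229 / (115.1*0.054*0.036) = 1023.4436 mm/s


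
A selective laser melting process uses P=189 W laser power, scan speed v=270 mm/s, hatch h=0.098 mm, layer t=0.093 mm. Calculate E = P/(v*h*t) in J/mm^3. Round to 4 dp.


E = 189 / (270*0.098*0.093) = 76.8049 J/mm^3


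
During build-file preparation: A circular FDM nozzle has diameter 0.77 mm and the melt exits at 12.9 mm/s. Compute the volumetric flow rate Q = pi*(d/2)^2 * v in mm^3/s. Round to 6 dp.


A = pi*(0.77/2)^2 = 0.46566257 mm^2
Q = 0.46566257 * 12.9 = 6.007047 mm^3/s


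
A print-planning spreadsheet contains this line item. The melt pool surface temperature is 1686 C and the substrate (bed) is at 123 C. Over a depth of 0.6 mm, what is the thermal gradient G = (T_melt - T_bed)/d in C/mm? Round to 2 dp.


G = (1686-123)/0.6 = 2605.0 C/mm


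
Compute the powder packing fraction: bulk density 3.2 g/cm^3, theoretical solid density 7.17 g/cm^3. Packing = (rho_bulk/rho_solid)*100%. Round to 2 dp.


Packing = (3.2/7.17)*100 = 44.63 %


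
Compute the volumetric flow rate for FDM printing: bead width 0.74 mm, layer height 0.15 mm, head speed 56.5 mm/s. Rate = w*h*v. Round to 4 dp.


Rate = 0.74 * 0.15 * 56.5 = 6.2715 mm^3/s


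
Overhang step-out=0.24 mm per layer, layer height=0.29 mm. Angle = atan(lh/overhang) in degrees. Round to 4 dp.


angle = atan(0.29/0.24) = 50.3893 degrees


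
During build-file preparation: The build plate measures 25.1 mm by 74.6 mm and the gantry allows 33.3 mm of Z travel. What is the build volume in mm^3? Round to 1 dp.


V = 25.1 * 74.6 * 33.3 = 62352.9 mm^3


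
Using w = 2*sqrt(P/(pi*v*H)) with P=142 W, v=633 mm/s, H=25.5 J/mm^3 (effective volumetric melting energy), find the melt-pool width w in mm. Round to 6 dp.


w = 2*sqrt(142/(pi*633*25.5)) = 0.105835 mm


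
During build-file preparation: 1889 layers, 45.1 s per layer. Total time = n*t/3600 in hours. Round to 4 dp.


t = 1889 * 45.1 / 3600 = 23.665 hrs


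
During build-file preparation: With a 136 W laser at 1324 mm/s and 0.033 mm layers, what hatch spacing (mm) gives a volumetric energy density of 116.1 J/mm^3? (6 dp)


h = 136 / (116.1*1324*0.033) = 0.02681 mm


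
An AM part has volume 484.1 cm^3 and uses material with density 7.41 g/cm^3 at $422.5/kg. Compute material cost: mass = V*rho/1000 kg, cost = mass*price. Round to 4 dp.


Mass = 484.1*7.41/1000 = 3.587181 kg
Cost = 3.587181 * 422.5 = 1515.584 $


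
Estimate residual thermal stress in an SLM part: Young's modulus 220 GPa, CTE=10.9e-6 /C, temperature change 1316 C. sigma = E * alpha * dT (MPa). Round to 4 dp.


sigma = 220*1000 * 10.9e-6 * 1316 = 3155.768 MPa


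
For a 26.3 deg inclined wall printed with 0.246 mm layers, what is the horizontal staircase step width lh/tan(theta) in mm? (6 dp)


step = 0.246 / tan(26.3) = 0.497743 mm


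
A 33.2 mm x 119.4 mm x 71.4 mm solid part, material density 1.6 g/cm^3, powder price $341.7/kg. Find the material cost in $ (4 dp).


V = 33.2 * 119.4 * 71.4 = 283035.312 mm^3 = 283.035312 cm^3
Mass = 283.035312 * 1.6 / 1000 = 0.4528565 kg
Cost = 0.4528565 * 341.7 = 154.7411 $


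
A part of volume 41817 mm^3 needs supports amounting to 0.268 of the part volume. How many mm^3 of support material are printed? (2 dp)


V_support = 41817 * 0.268 = 11206.96 mm^3


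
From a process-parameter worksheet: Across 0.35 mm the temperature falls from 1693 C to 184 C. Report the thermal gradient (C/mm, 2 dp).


G = (1693-184)/0.35 = 4311.43 C/mm


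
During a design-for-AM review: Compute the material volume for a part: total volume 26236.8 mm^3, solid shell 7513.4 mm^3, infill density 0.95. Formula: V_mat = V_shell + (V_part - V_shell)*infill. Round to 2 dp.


V_infill = (26236.8 - 7513.4) * 0.95 = 17787.23
V_total = 7513.4 + 17787.23 = 25300.63 mm^3


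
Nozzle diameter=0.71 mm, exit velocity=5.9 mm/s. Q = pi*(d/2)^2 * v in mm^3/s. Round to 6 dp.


A = pi*(0.71/2)^2 = 0.39591921 mm^2
Q = 0.39591921 * 5.9 = 2.335923 mm^3/s


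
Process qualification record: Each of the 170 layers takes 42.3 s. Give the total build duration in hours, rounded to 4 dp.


t = 170 * 42.3 / 3600 = 1.9975 hrs


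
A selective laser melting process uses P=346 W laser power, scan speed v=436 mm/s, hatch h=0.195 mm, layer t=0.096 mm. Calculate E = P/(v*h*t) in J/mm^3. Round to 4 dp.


E = 346 / (436*0.195*0.096) = 42.392 J/mm^3


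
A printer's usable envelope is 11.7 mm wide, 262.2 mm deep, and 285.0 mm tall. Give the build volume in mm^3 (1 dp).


V = 11.7 * 262.2 * 285.0 = 874305.9 mm^3


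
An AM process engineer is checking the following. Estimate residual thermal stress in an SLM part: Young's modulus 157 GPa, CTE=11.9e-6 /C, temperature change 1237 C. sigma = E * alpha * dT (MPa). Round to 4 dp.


sigma = 157*1000 * 11.9e-6 * 1237 = 2311.0871 MPa
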